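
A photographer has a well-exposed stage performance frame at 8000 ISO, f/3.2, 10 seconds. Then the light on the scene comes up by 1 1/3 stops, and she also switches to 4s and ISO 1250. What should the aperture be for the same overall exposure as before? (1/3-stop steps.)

Scene light: 1 1/3 stops brighter.
Shutter speed: 10 → 8 → 6 → 5 → 4 — 1 1/3 stops shorter (darker).
ISO: 8000 → 6400 → 5000 → 4000 → 3200 → 2500 → 2000 → 1600 → 1250 — 2 2/3 stops lower (darker).
Net so far: 2 2/3 stops darker. Aperture: f/3.2 → f/2.8 → f/2.5 → f/2.2 → f/2 → f/1.8 → f/1.6 → f/1.4 → f/1.2.

f/1.2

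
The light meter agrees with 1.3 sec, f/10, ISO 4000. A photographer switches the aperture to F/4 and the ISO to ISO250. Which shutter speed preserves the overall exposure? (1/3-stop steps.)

3.2 s

Aperture: f/10 → f/9 → f/8 → f/7.1 → f/6.3 → f/5.6 → f/5 → f/4.5 → f/4 — 2 2/3 stops opened up (brighter).
ISO: 4000 → 3200 → 2500 → 2000 → 1600 → 1250 → 1000 → 800 → 640 → 500 → 400 → 320 → 250 — 4 stops lower (darker).
Net change so far: 1 1/3 stops darker. Offset with the shutter speed: 1.3 → 1.6 → 2 → 2.5 → 3.2.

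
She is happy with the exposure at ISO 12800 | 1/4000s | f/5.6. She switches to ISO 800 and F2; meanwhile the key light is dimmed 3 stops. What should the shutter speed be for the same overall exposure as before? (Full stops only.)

1/250s

Scene light: 3 stops darker.
ISO: 12800 → 6400 → 3200 → 1600 → 800 — 4 stops lower (darker).
Aperture: f/5.6 → f/4 → f/2.8 → f/2 — 3 stops wider (brighter).
Net so far: 4 stops darker. Shutter speed: 1/4000 → 1/2000 → 1/1000 → 1/500 → 1/250.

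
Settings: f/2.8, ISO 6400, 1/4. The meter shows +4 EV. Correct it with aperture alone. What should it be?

f/11

Overexposed by 4 stops → need 4 stops darker.
Aperture: f/2.8 → f/4 → f/5.6 → f/8 → f/11.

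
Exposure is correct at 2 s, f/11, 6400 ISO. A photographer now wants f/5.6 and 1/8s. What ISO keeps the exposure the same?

ISO 25600

Aperture: f/11 → f/8 → f/5.6 — 2 stops larger aperture (brighter).
Shutter speed: 2 → 1 → 1/2 → 1/4 → 1/8 — 4 stops faster (darker).
Net change so far: 2 stops darker. Offset with the ISO: 6400 → 12800 → 25600.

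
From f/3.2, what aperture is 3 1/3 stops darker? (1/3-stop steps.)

Aperture: f/3.2 → f/3.5 → f/4 → f/4.5 → f/5 → f/5.6 → f/6.3 → f/7.1 → f/8 → f/9 → f/10 — 3 1/3 stops smaller aperture (darker).

f/10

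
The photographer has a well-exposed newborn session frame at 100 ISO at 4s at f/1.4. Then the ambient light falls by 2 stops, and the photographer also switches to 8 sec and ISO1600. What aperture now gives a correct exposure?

f/4

Scene light: 2 stops darker.
Shutter speed: 4 → 8 — 1 stop slower (brighter).
ISO: 100 → 200 → 400 → 800 → 1600 — 4 stops higher (brighter).
Net so far: 3 stops brighter. Aperture: f/1.4 → f/2 → f/2.8 → f/4.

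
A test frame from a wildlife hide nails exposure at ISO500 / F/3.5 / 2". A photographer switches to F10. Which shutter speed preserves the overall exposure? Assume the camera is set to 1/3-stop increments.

Aperture: f/3.5 → f/4 → f/4.5 → f/5 → f/5.6 → f/6.3 → f/7.1 → f/8 → f/9 → f/10 — 3 stops stopped down (darker).
Need 3 stops brighter from the shutter speed: 2 → 2.5 → 3.2 → 4 → 5 → 6 → 8 → 10 → 13 → 15.

15 s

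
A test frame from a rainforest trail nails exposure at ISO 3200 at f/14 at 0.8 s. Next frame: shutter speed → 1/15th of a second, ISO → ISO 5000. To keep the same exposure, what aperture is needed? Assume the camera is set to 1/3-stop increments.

Shutter speed: 0.8 → 0.6 → 0.5 → 0.4 → 0.3 → 1/4 → 1/5 → 1/6 → 1/8 → 1/10 → 1/13 → 1/15 — 3 2/3 stops faster (darker).
ISO: 3200 → 4000 → 5000 — 2/3 stop raised (brighter).
Net change so far: 3 stops darker. Offset with the aperture: f/14 → f/13 → f/11 → f/10 → f/9 → f/8 → f/7.1 → f/6.3 → f/5.6 → f/5.

f/5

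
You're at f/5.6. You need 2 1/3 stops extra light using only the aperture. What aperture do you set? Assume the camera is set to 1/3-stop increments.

f/2.5

Aperture: f/5.6 → f/5 → f/4.5 → f/4 → f/3.5 → f/3.2 → f/2.8 → f/2.5 — 2 1/3 stops opened up (brighter).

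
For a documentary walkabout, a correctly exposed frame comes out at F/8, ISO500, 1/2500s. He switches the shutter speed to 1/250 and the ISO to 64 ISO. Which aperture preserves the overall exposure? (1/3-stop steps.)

Shutter speed: 1/2500 → 1/2000 → 1/1600 → 1/1250 → 1/1000 → 1/800 → 1/640 → 1/500 → 1/400 → 1/320 → 1/250 — 3 1/3 stops slower (brighter).
ISO: 500 → 400 → 320 → 250 → 200 → 160 → 125 → 100 → 80 → 64 — 3 stops dropped (darker).
Net change so far: 1/3 stop brighter. Offset with the aperture: f/8 → f/9.

f/9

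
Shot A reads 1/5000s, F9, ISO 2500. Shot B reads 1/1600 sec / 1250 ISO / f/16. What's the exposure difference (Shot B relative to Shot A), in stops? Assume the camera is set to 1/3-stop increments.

Aperture: f/9 → f/10 → f/11 → f/13 → f/14 → f/16 — 1 2/3 stops stopped down (darker).
Shutter speed: 1/5000 → 1/4000 → 1/3200 → 1/2500 → 1/2000 → 1/1600 — 1 2/3 stops longer (brighter).
ISO: 2500 → 2000 → 1600 → 1250 — 1 stop lower (darker).
Net: −1 2/3 +1 2/3 −1 = −1 stop.

1 stop darker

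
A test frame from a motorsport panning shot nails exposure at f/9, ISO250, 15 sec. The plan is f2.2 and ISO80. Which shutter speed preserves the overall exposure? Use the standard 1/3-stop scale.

3.2 s

Aperture: f/9 → f/8 → f/7.1 → f/6.3 → f/5.6 → f/5 → f/4.5 → f/4 → f/3.5 → f/3.2 → f/2.8 → f/2.5 → f/2.2 — 4 stops larger aperture (brighter).
ISO: 250 → 200 → 160 → 125 → 100 → 80 — 1 2/3 stops lower (darker).
Net change so far: 2 1/3 stops brighter. Offset with the shutter speed: 15 → 13 → 10 → 8 → 6 → 5 → 4 → 3.2.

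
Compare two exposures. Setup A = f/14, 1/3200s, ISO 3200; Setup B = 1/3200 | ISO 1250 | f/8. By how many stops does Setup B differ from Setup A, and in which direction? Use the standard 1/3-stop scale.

1/3 stop brighter

Aperture: f/14 → f/13 → f/11 → f/10 → f/9 → f/8 — 1 2/3 stops wider (brighter).
Shutter speed: unchanged.
ISO: 3200 → 2500 → 2000 → 1600 → 1250 — 1 1/3 stops dropped (darker).
Net: +1 2/3 −1 1/3 = +1/3 stops.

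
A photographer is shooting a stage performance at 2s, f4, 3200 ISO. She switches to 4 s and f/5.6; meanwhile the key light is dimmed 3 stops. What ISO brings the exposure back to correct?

ISO 25600

Scene light: 3 stops darker.
Shutter speed: 2 → 4 — 1 stop slower (brighter).
Aperture: f/4 → f/5.6 — 1 stop smaller aperture (darker).
Net so far: 3 stops darker. ISO: 3200 → 6400 → 12800 → 25600.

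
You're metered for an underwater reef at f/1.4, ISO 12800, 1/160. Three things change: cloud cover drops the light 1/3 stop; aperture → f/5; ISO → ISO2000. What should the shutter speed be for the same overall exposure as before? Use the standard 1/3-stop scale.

Scene light: 1/3 stop darker.
Aperture: f/1.4 → f/1.6 → f/1.8 → f/2 → f/2.2 → f/2.5 → f/2.8 → f/3.2 → f/3.5 → f/4 → f/4.5 → f/5 — 3 2/3 stops smaller aperture (darker).
ISO: 12800 → 10000 → 8000 → 6400 → 5000 → 4000 → 3200 → 2500 → 2000 — 2 2/3 stops dropped (darker).
Net so far: 6 2/3 stops darker. Shutter speed: 1/160 → 1/125 → 1/100 → 1/80 → 1/60 → 1/50 → 1/40 → 1/30 → 1/25 → 1/20 → 1/15 → 1/13 → 1/10 → 1/8 → 1/6 → 1/5 → 1/4 → 0.3 → 0.4 → 0.5 → 0.6.

0.6 s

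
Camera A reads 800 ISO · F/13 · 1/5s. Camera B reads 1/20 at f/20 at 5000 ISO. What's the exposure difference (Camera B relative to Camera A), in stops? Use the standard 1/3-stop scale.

2/3 stop darker

Aperture: f/13 → f/14 → f/16 → f/18 → f/20 — 1 1/3 stops narrower (darker).
Shutter speed: 1/5 → 1/6 → 1/8 → 1/10 → 1/13 → 1/15 → 1/20 — 2 stops shorter (darker).
ISO: 800 → 1000 → 1250 → 1600 → 2000 → 2500 → 3200 → 4000 → 5000 — 2 2/3 stops raised (brighter).
Net: −1 1/3 −2 +2 2/3 = −2/3 stops.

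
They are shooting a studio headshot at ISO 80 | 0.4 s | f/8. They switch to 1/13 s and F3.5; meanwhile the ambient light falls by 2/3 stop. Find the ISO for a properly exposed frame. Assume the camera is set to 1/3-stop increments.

ISO 125

Scene light: 2/3 stop darker.
Shutter speed: 0.4 → 0.3 → 1/4 → 1/5 → 1/6 → 1/8 → 1/10 → 1/13 — 2 1/3 stops shorter (darker).
Aperture: f/8 → f/7.1 → f/6.3 → f/5.6 → f/5 → f/4.5 → f/4 → f/3.5 — 2 1/3 stops wider (brighter).
Net so far: 2/3 stop darker. ISO: 80 → 100 → 125.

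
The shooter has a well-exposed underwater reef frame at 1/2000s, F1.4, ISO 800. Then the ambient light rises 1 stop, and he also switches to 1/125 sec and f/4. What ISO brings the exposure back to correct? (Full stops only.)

Scene light: 1 stop brighter.
Shutter speed: 1/2000 → 1/1000 → 1/500 → 1/250 → 1/125 — 4 stops longer (brighter).
Aperture: f/1.4 → f/2 → f/2.8 → f/4 — 3 stops narrower (darker).
Net so far: 2 stops brighter. ISO: 800 → 400 → 200.

ISO 200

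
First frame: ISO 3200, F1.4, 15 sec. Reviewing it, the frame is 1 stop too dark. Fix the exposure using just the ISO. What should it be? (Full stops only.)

ISO 6400

Underexposed by 1 stop → need 1 stop brighter.
ISO: 3200 → 6400.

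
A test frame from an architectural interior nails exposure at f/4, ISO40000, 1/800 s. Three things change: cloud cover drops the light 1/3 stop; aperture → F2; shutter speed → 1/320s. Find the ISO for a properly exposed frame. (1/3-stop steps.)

Scene light: 1/3 stop darker.
Aperture: f/4 → f/3.5 → f/3.2 → f/2.8 → f/2.5 → f/2.2 → f/2 — 2 stops opened up (brighter).
Shutter speed: 1/800 → 1/640 → 1/500 → 1/400 → 1/320 — 1 1/3 stops slower (brighter).
Net so far: 3 stops brighter. ISO: 40000 → 32000 → 25600 → 20000 → 16000 → 12800 → 10000 → 8000 → 6400 → 5000.

ISO 5000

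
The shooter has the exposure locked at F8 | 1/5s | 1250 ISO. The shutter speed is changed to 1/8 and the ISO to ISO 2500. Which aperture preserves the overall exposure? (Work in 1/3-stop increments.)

f/9

Shutter speed: 1/5 → 1/6 → 1/8 — 2/3 stop shorter (darker).
ISO: 1250 → 1600 → 2000 → 2500 — 1 stop raised (brighter).
Net change so far: 1/3 stop brighter. Offset with the aperture: f/8 → f/9.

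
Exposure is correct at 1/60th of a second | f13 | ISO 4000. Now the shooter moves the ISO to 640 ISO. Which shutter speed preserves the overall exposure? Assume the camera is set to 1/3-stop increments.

1/10s

ISO: 4000 → 3200 → 2500 → 2000 → 1600 → 1250 → 1000 → 800 → 640 — 2 2/3 stops lower (darker).
Need 2 2/3 stops brighter from the shutter speed: 1/60 → 1/50 → 1/40 → 1/30 → 1/25 → 1/20 → 1/15 → 1/13 → 1/10.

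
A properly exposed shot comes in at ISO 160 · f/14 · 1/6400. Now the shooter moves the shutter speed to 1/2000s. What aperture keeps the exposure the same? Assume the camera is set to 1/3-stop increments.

f/25

Shutter speed: 1/6400 → 1/5000 → 1/4000 → 1/3200 → 1/2500 → 1/2000 — 1 2/3 stops slower (brighter).
Need 1 2/3 stops darker from the aperture: f/14 → f/16 → f/18 → f/20 → f/22 → f/25.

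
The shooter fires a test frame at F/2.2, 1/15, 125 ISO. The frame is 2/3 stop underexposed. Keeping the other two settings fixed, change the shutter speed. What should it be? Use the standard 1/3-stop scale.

1/10s

Underexposed by 2/3 stop → need 2/3 stop brighter.
Shutter speed: 1/15 → 1/13 → 1/10.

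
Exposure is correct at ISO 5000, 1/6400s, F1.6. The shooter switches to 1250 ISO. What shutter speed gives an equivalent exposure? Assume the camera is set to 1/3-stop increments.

ISO: 5000 → 4000 → 3200 → 2500 → 2000 → 1600 → 1250 — 2 stops lower (darker).
Need 2 stops brighter from the shutter speed: 1/6400 → 1/5000 → 1/4000 → 1/3200 → 1/2500 → 1/2000 → 1/1600.

1/1600s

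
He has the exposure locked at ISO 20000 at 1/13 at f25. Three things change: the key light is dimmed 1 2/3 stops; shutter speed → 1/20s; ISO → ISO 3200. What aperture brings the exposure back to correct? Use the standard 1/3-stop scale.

Scene light: 1 2/3 stops darker.
Shutter speed: 1/13 → 1/15 → 1/20 — 2/3 stop shorter (darker).
ISO: 20000 → 16000 → 12800 → 10000 → 8000 → 6400 → 5000 → 4000 → 3200 — 2 2/3 stops lower (darker).
Net so far: 5 stops darker. Aperture: f/25 → f/22 → f/20 → f/18 → f/16 → f/14 → f/13 → f/11 → f/10 → f/9 → f/8 → f/7.1 → f/6.3 → f/5.6 → f/5 → f/4.5.

f/4.5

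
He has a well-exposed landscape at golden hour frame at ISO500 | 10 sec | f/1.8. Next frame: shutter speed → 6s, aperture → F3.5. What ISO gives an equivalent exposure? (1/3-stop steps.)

ISO 3200

Shutter speed: 10 → 8 → 6 — 2/3 stop faster (darker).
Aperture: f/1.8 → f/2 → f/2.2 → f/2.5 → f/2.8 → f/3.2 → f/3.5 — 2 stops stopped down (darker).
Net change so far: 2 2/3 stops darker. Offset with the ISO: 500 → 640 → 800 → 1000 → 1250 → 1600 → 2000 → 2500 → 3200.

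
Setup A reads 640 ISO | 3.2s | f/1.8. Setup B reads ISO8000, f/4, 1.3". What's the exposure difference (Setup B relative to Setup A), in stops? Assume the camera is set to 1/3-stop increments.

same exposure (0 stops)

Aperture: f/1.8 → f/2 → f/2.2 → f/2.5 → f/2.8 → f/3.2 → f/3.5 → f/4 — 2 1/3 stops stopped down (darker).
Shutter speed: 3.2 → 2.5 → 2 → 1.6 → 1.3 — 1 1/3 stops faster (darker).
ISO: 640 → 800 → 1000 → 1250 → 1600 → 2000 → 2500 → 3200 → 4000 → 5000 → 6400 → 8000 — 3 2/3 stops higher (brighter).
Net: −2 1/3 −1 1/3 +3 2/3 = 0 stops.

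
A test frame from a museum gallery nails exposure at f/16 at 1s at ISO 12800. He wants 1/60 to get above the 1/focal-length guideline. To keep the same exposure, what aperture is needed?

Shutter speed: 1 → 1/2 → 1/4 → 1/8 → 1/15 → 1/30 → 1/60 — 6 stops shorter (darker).
Need 6 stops brighter from the aperture: f/16 → f/11 → f/8 → f/5.6 → f/4 → f/2.8 → f/2.

f/2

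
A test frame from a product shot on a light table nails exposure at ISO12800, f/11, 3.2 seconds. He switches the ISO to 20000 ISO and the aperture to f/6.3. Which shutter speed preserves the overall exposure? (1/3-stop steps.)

ISO: 12800 → 16000 → 20000 — 2/3 stop higher (brighter).
Aperture: f/11 → f/10 → f/9 → f/8 → f/7.1 → f/6.3 — 1 2/3 stops opened up (brighter).
Net change so far: 2 1/3 stops brighter. Offset with the shutter speed: 3.2 → 2.5 → 2 → 1.6 → 1.3 → 1 → 0.8 → 0.6.

0.6 s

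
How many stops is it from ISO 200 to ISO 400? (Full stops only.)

1 stop

200 → 400 — count the steps: 1 stop.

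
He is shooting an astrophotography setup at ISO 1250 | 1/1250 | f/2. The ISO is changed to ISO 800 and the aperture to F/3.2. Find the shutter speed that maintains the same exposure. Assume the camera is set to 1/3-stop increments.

1/320s

ISO: 1250 → 1000 → 800 — 2/3 stop dropped (darker).
Aperture: f/2 → f/2.2 → f/2.5 → f/2.8 → f/3.2 — 1 1/3 stops stopped down (darker).
Net change so far: 2 stops darker. Offset with the shutter speed: 1/1250 → 1/1000 → 1/800 → 1/640 → 1/500 → 1/400 → 1/320.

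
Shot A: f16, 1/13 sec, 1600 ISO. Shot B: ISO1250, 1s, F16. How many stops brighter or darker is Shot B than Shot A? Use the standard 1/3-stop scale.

Aperture: unchanged.
Shutter speed: 1/13 → 1/10 → 1/8 → 1/6 → 1/5 → 1/4 → 0.3 → 0.4 → 0.5 → 0.6 → 0.8 → 1 — 3 2/3 stops slower (brighter).
ISO: 1600 → 1250 — 1/3 stop dropped (darker).
Net: +3 2/3 −1/3 = +3 1/3 stops.

3 1/3 stops brighter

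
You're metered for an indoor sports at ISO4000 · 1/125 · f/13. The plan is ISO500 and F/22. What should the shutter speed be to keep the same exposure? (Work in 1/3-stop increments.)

ISO: 4000 → 3200 → 2500 → 2000 → 1600 → 1250 → 1000 → 800 → 640 → 500 — 3 stops dropped (darker).
Aperture: f/13 → f/14 → f/16 → f/18 → f/20 → f/22 — 1 2/3 stops smaller aperture (darker).
Net change so far: 4 2/3 stops darker. Offset with the shutter speed: 1/125 → 1/100 → 1/80 → 1/60 → 1/50 → 1/40 → 1/30 → 1/25 → 1/20 → 1/15 → 1/13 → 1/10 → 1/8 → 1/6 → 1/5.

1/5s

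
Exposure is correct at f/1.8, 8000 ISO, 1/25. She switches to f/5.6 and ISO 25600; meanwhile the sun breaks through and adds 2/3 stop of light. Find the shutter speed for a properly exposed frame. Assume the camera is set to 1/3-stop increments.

1/13s

Scene light: 2/3 stop brighter.
Aperture: f/1.8 → f/2 → f/2.2 → f/2.5 → f/2.8 → f/3.2 → f/3.5 → f/4 → f/4.5 → f/5 → f/5.6 — 3 1/3 stops smaller aperture (darker).
ISO: 8000 → 10000 → 12800 → 16000 → 20000 → 25600 — 1 2/3 stops raised (brighter).
Net so far: 1 stop darker. Shutter speed: 1/25 → 1/20 → 1/15 → 1/13.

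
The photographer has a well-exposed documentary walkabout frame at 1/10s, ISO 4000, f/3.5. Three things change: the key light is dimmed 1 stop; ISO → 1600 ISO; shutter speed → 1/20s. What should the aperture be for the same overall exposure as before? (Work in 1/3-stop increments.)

Scene light: 1 stop darker.
ISO: 4000 → 3200 → 2500 → 2000 → 1600 — 1 1/3 stops dropped (darker).
Shutter speed: 1/10 → 1/13 → 1/15 → 1/20 — 1 stop shorter (darker).
Net so far: 3 1/3 stops darker. Aperture: f/3.5 → f/3.2 → f/2.8 → f/2.5 → f/2.2 → f/2 → f/1.8 → f/1.6 → f/1.4 → f/1.2 → f/1.1.

f/1.1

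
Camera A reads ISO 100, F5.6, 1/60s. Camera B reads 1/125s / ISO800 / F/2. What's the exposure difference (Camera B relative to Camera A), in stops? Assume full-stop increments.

Aperture: f/5.6 → f/4 → f/2.8 → f/2 — 3 stops wider (brighter).
Shutter speed: 1/60 → 1/125 — 1 stop faster (darker).
ISO: 100 → 200 → 400 → 800 — 3 stops higher (brighter).
Net: +3 −1 +3 = +5 stops.

5 stops brighter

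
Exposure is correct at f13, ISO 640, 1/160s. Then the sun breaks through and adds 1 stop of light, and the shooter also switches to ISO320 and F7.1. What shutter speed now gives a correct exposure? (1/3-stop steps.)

Scene light: 1 stop brighter.
ISO: 640 → 500 → 400 → 320 — 1 stop lower (darker).
Aperture: f/13 → f/11 → f/10 → f/9 → f/8 → f/7.1 — 1 2/3 stops larger aperture (brighter).
Net so far: 1 2/3 stops brighter. Shutter speed: 1/160 → 1/200 → 1/250 → 1/320 → 1/400 → 1/500.

1/500s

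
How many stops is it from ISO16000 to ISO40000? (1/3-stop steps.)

1 1/3 stops

16000 → 20000 → 25600 → 32000 → 40000 — count the steps: 4 third-stops = 1 1/3 stops.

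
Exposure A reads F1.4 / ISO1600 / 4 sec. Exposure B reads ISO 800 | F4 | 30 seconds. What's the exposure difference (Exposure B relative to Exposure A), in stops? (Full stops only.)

Aperture: f/1.4 → f/2 → f/2.8 → f/4 — 3 stops smaller aperture (darker).
Shutter speed: 4 → 8 → 15 → 30 — 3 stops slower (brighter).
ISO: 1600 → 800 — 1 stop lower (darker).
Net: −3 +3 −1 = −1 stop.

1 stop darker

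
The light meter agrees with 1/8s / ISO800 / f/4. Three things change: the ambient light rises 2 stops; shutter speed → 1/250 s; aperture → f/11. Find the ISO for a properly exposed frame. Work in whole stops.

Scene light: 2 stops brighter.
Shutter speed: 1/8 → 1/15 → 1/30 → 1/60 → 1/125 → 1/250 — 5 stops faster (darker).
Aperture: f/4 → f/5.6 → f/8 → f/11 — 3 stops narrower (darker).
Net so far: 6 stops darker. ISO: 800 → 1600 → 3200 → 6400 → 12800 → 25600 → 51200.

ISO 51200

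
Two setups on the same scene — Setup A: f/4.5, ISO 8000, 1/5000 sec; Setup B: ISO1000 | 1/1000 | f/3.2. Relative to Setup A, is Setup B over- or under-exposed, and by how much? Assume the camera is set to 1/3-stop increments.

Aperture: f/4.5 → f/4 → f/3.5 → f/3.2 — 1 stop larger aperture (brighter).
Shutter speed: 1/5000 → 1/4000 → 1/3200 → 1/2500 → 1/2000 → 1/1600 → 1/1250 → 1/1000 — 2 1/3 stops slower (brighter).
ISO: 8000 → 6400 → 5000 → 4000 → 3200 → 2500 → 2000 → 1600 → 1250 → 1000 — 3 stops dropped (darker).
Net: +1 +2 1/3 −3 = +1/3 stops.

1/3 stop brighter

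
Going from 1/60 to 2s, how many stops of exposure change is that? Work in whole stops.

1/60 → 1/30 → 1/15 → 1/8 → 1/4 → 1/2 → 1 → 2 — count the steps: 7 stops.

7 stops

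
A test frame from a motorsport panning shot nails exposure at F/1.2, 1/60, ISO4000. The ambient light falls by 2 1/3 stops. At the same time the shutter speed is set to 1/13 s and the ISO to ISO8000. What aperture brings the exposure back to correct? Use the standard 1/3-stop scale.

Scene light: 2 1/3 stops darker.
Shutter speed: 1/60 → 1/50 → 1/40 → 1/30 → 1/25 → 1/20 → 1/15 → 1/13 — 2 1/3 stops slower (brighter).
ISO: 4000 → 5000 → 6400 → 8000 — 1 stop higher (brighter).
Net so far: 1 stop brighter. Aperture: f/1.2 → f/1.4 → f/1.6 → f/1.8.

f/1.8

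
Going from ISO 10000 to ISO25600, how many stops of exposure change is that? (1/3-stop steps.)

10000 → 12800 → 16000 → 20000 → 25600 — count the steps: 4 third-stops = 1 1/3 stops.

1 1/3 stops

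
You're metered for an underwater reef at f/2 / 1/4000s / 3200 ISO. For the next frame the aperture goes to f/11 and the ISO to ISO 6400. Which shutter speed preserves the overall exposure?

Aperture: f/2 → f/2.8 → f/4 → f/5.6 → f/8 → f/11 — 5 stops smaller aperture (darker).
ISO: 3200 → 6400 — 1 stop raised (brighter).
Net change so far: 4 stops darker. Offset with the shutter speed: 1/4000 → 1/2000 → 1/1000 → 1/500 → 1/250.

1/250s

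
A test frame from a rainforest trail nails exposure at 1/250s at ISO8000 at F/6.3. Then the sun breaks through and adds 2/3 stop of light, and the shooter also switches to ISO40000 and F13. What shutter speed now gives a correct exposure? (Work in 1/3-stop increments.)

1/500s

Scene light: 2/3 stop brighter.
ISO: 8000 → 10000 → 12800 → 16000 → 20000 → 25600 → 32000 → 40000 — 2 1/3 stops raised (brighter).
Aperture: f/6.3 → f/7.1 → f/8 → f/9 → f/10 → f/11 → f/13 — 2 stops smaller aperture (darker).
Net so far: 1 stop brighter. Shutter speed: 1/250 → 1/320 → 1/400 → 1/500.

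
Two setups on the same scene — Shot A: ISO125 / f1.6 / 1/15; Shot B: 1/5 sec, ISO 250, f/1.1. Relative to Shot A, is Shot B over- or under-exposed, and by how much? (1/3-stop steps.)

Aperture: f/1.6 → f/1.4 → f/1.2 → f/1.1 — 1 stop opened up (brighter).
Shutter speed: 1/15 → 1/13 → 1/10 → 1/8 → 1/6 → 1/5 — 1 2/3 stops slower (brighter).
ISO: 125 → 160 → 200 → 250 — 1 stop raised (brighter).
Net: +1 +1 2/3 +1 = +3 2/3 stops.

3 2/3 stops brighter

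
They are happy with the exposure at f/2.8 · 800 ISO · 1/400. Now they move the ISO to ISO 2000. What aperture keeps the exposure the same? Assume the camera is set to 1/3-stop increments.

ISO: 800 → 1000 → 1250 → 1600 → 2000 — 1 1/3 stops higher (brighter).
Need 1 1/3 stops darker from the aperture: f/2.8 → f/3.2 → f/3.5 → f/4 → f/4.5.

f/4.5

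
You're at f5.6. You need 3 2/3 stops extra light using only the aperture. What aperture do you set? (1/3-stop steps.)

Aperture: f/5.6 → f/5 → f/4.5 → f/4 → f/3.5 → f/3.2 → f/2.8 → f/2.5 → f/2.2 → f/2 → f/1.8 → f/1.6 — 3 2/3 stops opened up (brighter).

f/1.6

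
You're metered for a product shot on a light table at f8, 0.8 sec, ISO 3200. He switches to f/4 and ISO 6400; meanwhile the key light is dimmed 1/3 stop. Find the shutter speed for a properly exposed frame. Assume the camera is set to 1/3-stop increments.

1/8s

Scene light: 1/3 stop darker.
Aperture: f/8 → f/7.1 → f/6.3 → f/5.6 → f/5 → f/4.5 → f/4 — 2 stops wider (brighter).
ISO: 3200 → 4000 → 5000 → 6400 — 1 stop raised (brighter).
Net so far: 2 2/3 stops brighter. Shutter speed: 0.8 → 0.6 → 0.5 → 0.4 → 0.3 → 1/4 → 1/5 → 1/6 → 1/8.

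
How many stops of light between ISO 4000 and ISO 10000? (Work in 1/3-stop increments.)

1 1/3 stops

4000 → 5000 → 6400 → 8000 → 10000 — count the steps: 4 third-stops = 1 1/3 stops.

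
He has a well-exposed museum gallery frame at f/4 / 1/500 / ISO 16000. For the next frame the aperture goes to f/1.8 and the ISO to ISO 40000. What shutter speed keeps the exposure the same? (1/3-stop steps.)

Aperture: f/4 → f/3.5 → f/3.2 → f/2.8 → f/2.5 → f/2.2 → f/2 → f/1.8 — 2 1/3 stops larger aperture (brighter).
ISO: 16000 → 20000 → 25600 → 32000 → 40000 — 1 1/3 stops higher (brighter).
Net change so far: 3 2/3 stops brighter. Offset with the shutter speed: 1/500 → 1/640 → 1/800 → 1/1000 → 1/1250 → 1/1600 → 1/2000 → 1/2500 → 1/3200 → 1/4000 → 1/5000 → 1/6400.

1/6400s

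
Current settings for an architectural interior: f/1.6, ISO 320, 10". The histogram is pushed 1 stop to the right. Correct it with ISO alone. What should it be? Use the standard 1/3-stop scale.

Overexposed by 1 stop → need 1 stop darker.
ISO: 320 → 250 → 200 → 160.

ISO 160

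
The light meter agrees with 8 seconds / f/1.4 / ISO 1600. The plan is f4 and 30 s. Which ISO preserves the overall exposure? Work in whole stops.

ISO 3200

Aperture: f/1.4 → f/2 → f/2.8 → f/4 — 3 stops smaller aperture (darker).
Shutter speed: 8 → 15 → 30 — 2 stops slower (brighter).
Net change so far: 1 stop darker. Offset with the ISO: 1600 → 3200.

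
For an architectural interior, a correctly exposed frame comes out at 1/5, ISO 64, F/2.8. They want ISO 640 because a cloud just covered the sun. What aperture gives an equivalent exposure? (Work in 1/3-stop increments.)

f/9

ISO: 64 → 80 → 100 → 125 → 160 → 200 → 250 → 320 → 400 → 500 → 640 — 3 1/3 stops higher (brighter).
Need 3 1/3 stops darker from the aperture: f/2.8 → f/3.2 → f/3.5 → f/4 → f/4.5 → f/5 → f/5.6 → f/6.3 → f/7.1 → f/8 → f/9.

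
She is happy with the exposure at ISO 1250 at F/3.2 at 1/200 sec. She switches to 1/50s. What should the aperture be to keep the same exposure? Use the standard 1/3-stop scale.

Shutter speed: 1/200 → 1/160 → 1/125 → 1/100 → 1/80 → 1/60 → 1/50 — 2 stops slower (brighter).
Need 2 stops darker from the aperture: f/3.2 → f/3.5 → f/4 → f/4.5 → f/5 → f/5.6 → f/6.3.

f/6.3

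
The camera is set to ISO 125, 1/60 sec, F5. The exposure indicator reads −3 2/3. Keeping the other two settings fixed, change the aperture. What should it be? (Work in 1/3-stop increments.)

Underexposed by 3 2/3 stops → need 3 2/3 stops brighter.
Aperture: f/5 → f/4.5 → f/4 → f/3.5 → f/3.2 → f/2.8 → f/2.5 → f/2.2 → f/2 → f/1.8 → f/1.6 → f/1.4.

f/1.4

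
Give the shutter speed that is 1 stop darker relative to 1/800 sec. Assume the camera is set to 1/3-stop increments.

Shutter speed: 1/800 → 1/1000 → 1/1250 → 1/1600 — 1 stop faster (darker).

1/1600s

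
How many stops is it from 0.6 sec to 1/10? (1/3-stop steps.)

0.6 → 0.5 → 0.4 → 0.3 → 1/4 → 1/5 → 1/6 → 1/8 → 1/10 — count the steps: 8 third-stops = 2 2/3 stops.

2 2/3 stops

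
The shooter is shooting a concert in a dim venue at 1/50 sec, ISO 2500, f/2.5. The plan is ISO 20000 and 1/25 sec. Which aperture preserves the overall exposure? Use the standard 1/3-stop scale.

ISO: 2500 → 3200 → 4000 → 5000 → 6400 → 8000 → 10000 → 12800 → 16000 → 20000 — 3 stops higher (brighter).
Shutter speed: 1/50 → 1/40 → 1/30 → 1/25 — 1 stop longer (brighter).
Net change so far: 4 stops brighter. Offset with the aperture: f/2.5 → f/2.8 → f/3.2 → f/3.5 → f/4 → f/4.5 → f/5 → f/5.6 → f/6.3 → f/7.1 → f/8 → f/9 → f/10.

f/10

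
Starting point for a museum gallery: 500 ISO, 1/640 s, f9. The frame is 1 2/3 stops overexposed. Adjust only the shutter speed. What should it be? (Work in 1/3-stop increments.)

Overexposed by 1 2/3 stops → need 1 2/3 stops darker.
Shutter speed: 1/640 → 1/800 → 1/1000 → 1/1250 → 1/1600 → 1/2000.

1/2000s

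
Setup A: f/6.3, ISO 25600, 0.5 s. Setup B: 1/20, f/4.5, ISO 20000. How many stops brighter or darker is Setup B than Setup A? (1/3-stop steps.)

Aperture: f/6.3 → f/5.6 → f/5 → f/4.5 — 1 stop larger aperture (brighter).
Shutter speed: 0.5 → 0.4 → 0.3 → 1/4 → 1/5 → 1/6 → 1/8 → 1/10 → 1/13 → 1/15 → 1/20 — 3 1/3 stops faster (darker).
ISO: 25600 → 20000 — 1/3 stop dropped (darker).
Net: +1 −3 1/3 −1/3 = −2 2/3 stops.

2 2/3 stops darker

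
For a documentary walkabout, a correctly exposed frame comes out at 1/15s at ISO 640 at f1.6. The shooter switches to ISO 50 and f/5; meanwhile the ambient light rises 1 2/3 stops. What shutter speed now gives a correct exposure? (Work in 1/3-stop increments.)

Scene light: 1 2/3 stops brighter.
ISO: 640 → 500 → 400 → 320 → 250 → 200 → 160 → 125 → 100 → 80 → 64 → 50 — 3 2/3 stops lower (darker).
Aperture: f/1.6 → f/1.8 → f/2 → f/2.2 → f/2.5 → f/2.8 → f/3.2 → f/3.5 → f/4 → f/4.5 → f/5 — 3 1/3 stops smaller aperture (darker).
Net so far: 5 1/3 stops darker. Shutter speed: 1/15 → 1/13 → 1/10 → 1/8 → 1/6 → 1/5 → 1/4 → 0.3 → 0.4 → 0.5 → 0.6 → 0.8 → 1 → 1.3 → 1.6 → 2 → 2.5.

2.5 s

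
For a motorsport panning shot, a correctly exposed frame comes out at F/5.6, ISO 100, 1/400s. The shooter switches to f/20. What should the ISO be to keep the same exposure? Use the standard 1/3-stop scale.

Aperture: f/5.6 → f/6.3 → f/7.1 → f/8 → f/9 → f/10 → f/11 → f/13 → f/14 → f/16 → f/18 → f/20 — 3 2/3 stops narrower (darker).
Need 3 2/3 stops brighter from the ISO: 100 → 125 → 160 → 200 → 250 → 320 → 400 → 500 → 640 → 800 → 1000 → 1250.

ISO 1250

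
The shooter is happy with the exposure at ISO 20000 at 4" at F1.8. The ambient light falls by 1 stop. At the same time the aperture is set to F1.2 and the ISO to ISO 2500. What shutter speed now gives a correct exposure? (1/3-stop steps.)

Scene light: 1 stop darker.
Aperture: f/1.8 → f/1.6 → f/1.4 → f/1.2 — 1 stop wider (brighter).
ISO: 20000 → 16000 → 12800 → 10000 → 8000 → 6400 → 5000 → 4000 → 3200 → 2500 — 3 stops lower (darker).
Net so far: 3 stops darker. Shutter speed: 4 → 5 → 6 → 8 → 10 → 13 → 15 → 20 → 25 → 30.

30 s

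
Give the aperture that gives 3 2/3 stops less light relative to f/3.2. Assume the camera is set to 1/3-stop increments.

Aperture: f/3.2 → f/3.5 → f/4 → f/4.5 → f/5 → f/5.6 → f/6.3 → f/7.1 → f/8 → f/9 → f/10 → f/11 — 3 2/3 stops stopped down (darker).

f/11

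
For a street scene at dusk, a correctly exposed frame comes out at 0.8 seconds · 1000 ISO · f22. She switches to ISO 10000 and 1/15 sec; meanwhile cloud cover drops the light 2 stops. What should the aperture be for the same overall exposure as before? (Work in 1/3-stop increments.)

Scene light: 2 stops darker.
ISO: 1000 → 1250 → 1600 → 2000 → 2500 → 3200 → 4000 → 5000 → 6400 → 8000 → 10000 — 3 1/3 stops raised (brighter).
Shutter speed: 0.8 → 0.6 → 0.5 → 0.4 → 0.3 → 1/4 → 1/5 → 1/6 → 1/8 → 1/10 → 1/13 → 1/15 — 3 2/3 stops shorter (darker).
Net so far: 2 1/3 stops darker. Aperture: f/22 → f/20 → f/18 → f/16 → f/14 → f/13 → f/11 → f/10.

f/10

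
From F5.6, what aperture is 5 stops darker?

f/32

Aperture: f/5.6 → f/8 → f/11 → f/16 → f/22 → f/32 — 5 stops smaller aperture (darker).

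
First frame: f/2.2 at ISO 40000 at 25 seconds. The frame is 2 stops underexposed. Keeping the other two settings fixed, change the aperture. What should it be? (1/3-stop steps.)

Underexposed by 2 stops → need 2 stops brighter.
Aperture: f/2.2 → f/2 → f/1.8 → f/1.6 → f/1.4 → f/1.2 → f/1.1.

f/1.1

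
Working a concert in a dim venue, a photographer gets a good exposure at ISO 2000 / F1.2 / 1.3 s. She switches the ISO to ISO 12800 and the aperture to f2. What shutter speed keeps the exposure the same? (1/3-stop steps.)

ISO: 2000 → 2500 → 3200 → 4000 → 5000 → 6400 → 8000 → 10000 → 12800 — 2 2/3 stops raised (brighter).
Aperture: f/1.2 → f/1.4 → f/1.6 → f/1.8 → f/2 — 1 1/3 stops narrower (darker).
Net change so far: 1 1/3 stops brighter. Offset with the shutter speed: 1.3 → 1 → 0.8 → 0.6 → 0.5.

0.5 s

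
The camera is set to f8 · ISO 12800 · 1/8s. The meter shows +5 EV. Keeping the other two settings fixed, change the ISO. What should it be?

Overexposed by 5 stops → need 5 stops darker.
ISO: 12800 → 6400 → 3200 → 1600 → 800 → 400.

ISO 400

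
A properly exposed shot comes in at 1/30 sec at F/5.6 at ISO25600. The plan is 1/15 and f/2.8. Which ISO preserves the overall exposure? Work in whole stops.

Shutter speed: 1/30 → 1/15 — 1 stop longer (brighter).
Aperture: f/5.6 → f/4 → f/2.8 — 2 stops wider (brighter).
Net change so far: 3 stops brighter. Offset with the ISO: 25600 → 12800 → 6400 → 3200.

ISO 3200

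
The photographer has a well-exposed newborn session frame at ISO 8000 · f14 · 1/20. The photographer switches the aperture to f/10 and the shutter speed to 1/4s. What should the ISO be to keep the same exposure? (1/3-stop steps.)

ISO 800

Aperture: f/14 → f/13 → f/11 → f/10 — 1 stop opened up (brighter).
Shutter speed: 1/20 → 1/15 → 1/13 → 1/10 → 1/8 → 1/6 → 1/5 → 1/4 — 2 1/3 stops longer (brighter).
Net change so far: 3 1/3 stops brighter. Offset with the ISO: 8000 → 6400 → 5000 → 4000 → 3200 → 2500 → 2000 → 1600 → 1250 → 1000 → 800.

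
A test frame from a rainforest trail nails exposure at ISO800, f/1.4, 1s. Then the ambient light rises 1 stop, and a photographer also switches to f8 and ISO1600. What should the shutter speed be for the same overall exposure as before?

8 s

Scene light: 1 stop brighter.
Aperture: f/1.4 → f/2 → f/2.8 → f/4 → f/5.6 → f/8 — 5 stops narrower (darker).
ISO: 800 → 1600 — 1 stop raised (brighter).
Net so far: 3 stops darker. Shutter speed: 1 → 2 → 4 → 8.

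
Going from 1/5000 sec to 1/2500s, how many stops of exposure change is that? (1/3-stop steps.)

1 stop

1/5000 → 1/4000 → 1/3200 → 1/2500 — count the steps: 3 third-stops = 1 stop.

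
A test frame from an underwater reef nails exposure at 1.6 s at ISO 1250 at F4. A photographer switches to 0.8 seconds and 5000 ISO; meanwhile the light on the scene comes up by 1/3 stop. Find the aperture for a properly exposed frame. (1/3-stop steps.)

f/6.3

Scene light: 1/3 stop brighter.
Shutter speed: 1.6 → 1.3 → 1 → 0.8 — 1 stop shorter (darker).
ISO: 1250 → 1600 → 2000 → 2500 → 3200 → 4000 → 5000 — 2 stops raised (brighter).
Net so far: 1 1/3 stops brighter. Aperture: f/4 → f/4.5 → f/5 → f/5.6 → f/6.3.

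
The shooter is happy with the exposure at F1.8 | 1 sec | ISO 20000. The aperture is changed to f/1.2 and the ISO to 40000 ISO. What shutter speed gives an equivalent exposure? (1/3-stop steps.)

Aperture: f/1.8 → f/1.6 → f/1.4 → f/1.2 — 1 stop opened up (brighter).
ISO: 20000 → 25600 → 32000 → 40000 — 1 stop raised (brighter).
Net change so far: 2 stops brighter. Offset with the shutter speed: 1 → 0.8 → 0.6 → 0.5 → 0.4 → 0.3 → 1/4.

1/4s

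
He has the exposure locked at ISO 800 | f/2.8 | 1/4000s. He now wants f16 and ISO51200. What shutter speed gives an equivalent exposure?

1/8000s

Aperture: f/2.8 → f/4 → f/5.6 → f/8 → f/11 → f/16 — 5 stops narrower (darker).
ISO: 800 → 1600 → 3200 → 6400 → 12800 → 25600 → 51200 — 6 stops higher (brighter).
Net change so far: 1 stop brighter. Offset with the shutter speed: 1/4000 → 1/8000.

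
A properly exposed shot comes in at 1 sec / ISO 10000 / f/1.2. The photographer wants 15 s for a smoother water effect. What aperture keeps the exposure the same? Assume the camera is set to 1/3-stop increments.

f/5

Shutter speed: 1 → 1.3 → 1.6 → 2 → 2.5 → 3.2 → 4 → 5 → 6 → 8 → 10 → 13 → 15 — 4 stops slower (brighter).
Need 4 stops darker from the aperture: f/1.2 → f/1.4 → f/1.6 → f/1.8 → f/2 → f/2.2 → f/2.5 → f/2.8 → f/3.2 → f/3.5 → f/4 → f/4.5 → f/5.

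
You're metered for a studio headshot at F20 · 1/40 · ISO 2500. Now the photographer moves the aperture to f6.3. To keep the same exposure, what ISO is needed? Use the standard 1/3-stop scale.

Aperture: f/20 → f/18 → f/16 → f/14 → f/13 → f/11 → f/10 → f/9 → f/8 → f/7.1 → f/6.3 — 3 1/3 stops opened up (brighter).
Need 3 1/3 stops darker from the ISO: 2500 → 2000 → 1600 → 1250 → 1000 → 800 → 640 → 500 → 400 → 320 → 250.

ISO 250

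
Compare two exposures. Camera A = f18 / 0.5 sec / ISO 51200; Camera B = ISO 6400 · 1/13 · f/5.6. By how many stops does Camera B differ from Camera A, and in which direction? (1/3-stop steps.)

Aperture: f/18 → f/16 → f/14 → f/13 → f/11 → f/10 → f/9 → f/8 → f/7.1 → f/6.3 → f/5.6 — 3 1/3 stops opened up (brighter).
Shutter speed: 0.5 → 0.4 → 0.3 → 1/4 → 1/5 → 1/6 → 1/8 → 1/10 → 1/13 — 2 2/3 stops shorter (darker).
ISO: 51200 → 40000 → 32000 → 25600 → 20000 → 16000 → 12800 → 10000 → 8000 → 6400 — 3 stops lower (darker).
Net: +3 1/3 −2 2/3 −3 = −2 1/3 stops.

2 1/3 stops darker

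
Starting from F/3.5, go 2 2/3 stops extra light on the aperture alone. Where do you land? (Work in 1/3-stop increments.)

f/1.4

Aperture: f/3.5 → f/3.2 → f/2.8 → f/2.5 → f/2.2 → f/2 → f/1.8 → f/1.6 → f/1.4 — 2 2/3 stops opened up (brighter).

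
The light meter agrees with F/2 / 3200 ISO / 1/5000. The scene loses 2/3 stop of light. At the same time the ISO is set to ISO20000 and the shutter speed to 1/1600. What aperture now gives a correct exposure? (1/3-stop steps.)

Scene light: 2/3 stop darker.
ISO: 3200 → 4000 → 5000 → 6400 → 8000 → 10000 → 12800 → 16000 → 20000 — 2 2/3 stops higher (brighter).
Shutter speed: 1/5000 → 1/4000 → 1/3200 → 1/2500 → 1/2000 → 1/1600 — 1 2/3 stops longer (brighter).
Net so far: 3 2/3 stops brighter. Aperture: f/2 → f/2.2 → f/2.5 → f/2.8 → f/3.2 → f/3.5 → f/4 → f/4.5 → f/5 → f/5.6 → f/6.3 → f/7.1.

f/7.1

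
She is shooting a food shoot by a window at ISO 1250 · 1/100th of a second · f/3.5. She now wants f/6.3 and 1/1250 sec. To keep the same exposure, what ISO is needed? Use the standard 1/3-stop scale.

ISO 51200

Aperture: f/3.5 → f/4 → f/4.5 → f/5 → f/5.6 → f/6.3 — 1 2/3 stops smaller aperture (darker).
Shutter speed: 1/100 → 1/125 → 1/160 → 1/200 → 1/250 → 1/320 → 1/400 → 1/500 → 1/640 → 1/800 → 1/1000 → 1/1250 — 3 2/3 stops shorter (darker).
Net change so far: 5 1/3 stops darker. Offset with the ISO: 1250 → 1600 → 2000 → 2500 → 3200 → 4000 → 5000 → 6400 → 8000 → 10000 → 12800 → 16000 → 20000 → 25600 → 32000 → 40000 → 51200.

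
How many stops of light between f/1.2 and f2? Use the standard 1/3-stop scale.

1 1/3 stops

f/1.2 → f/1.4 → f/1.6 → f/1.8 → f/2 — count the steps: 4 third-stops = 1 1/3 stops.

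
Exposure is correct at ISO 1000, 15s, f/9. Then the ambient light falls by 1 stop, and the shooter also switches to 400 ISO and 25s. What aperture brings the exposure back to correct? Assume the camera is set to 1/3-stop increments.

Scene light: 1 stop darker.
ISO: 1000 → 800 → 640 → 500 → 400 — 1 1/3 stops lower (darker).
Shutter speed: 15 → 20 → 25 — 2/3 stop longer (brighter).
Net so far: 1 2/3 stops darker. Aperture: f/9 → f/8 → f/7.1 → f/6.3 → f/5.6 → f/5.

f/5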